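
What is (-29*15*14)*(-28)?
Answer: 170520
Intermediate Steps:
(-29*15*14)*(-28) = -435*14*(-28) = -6090*(-28) = 170520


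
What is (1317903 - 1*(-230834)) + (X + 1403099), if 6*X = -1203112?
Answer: 8253952/3 ≈ 2.7513e+6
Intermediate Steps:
X = -601556/3 (X = (1/6)*(-1203112) = -601556/3 ≈ -2.0052e+5)
(1317903 - 1*(-230834)) + (X + 1403099) = (1317903 - 1*(-230834)) + (-601556/3 + 1403099) = (1317903 + 230834) + 3607741/3 = 1548737 + 3607741/3 = 8253952/3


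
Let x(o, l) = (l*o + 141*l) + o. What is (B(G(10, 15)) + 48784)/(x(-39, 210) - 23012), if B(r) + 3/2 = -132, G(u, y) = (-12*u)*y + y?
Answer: -97301/3262 ≈ -29.829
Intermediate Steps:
x(o, l) = o + 141*l + l*o (x(o, l) = (141*l + l*o) + o = o + 141*l + l*o)
G(u, y) = y - 12*u*y (G(u, y) = -12*u*y + y = y - 12*u*y)
B(r) = -267/2 (B(r) = -3/2 - 132 = -267/2)
(B(G(10, 15)) + 48784)/(x(-39, 210) - 23012) = (-267/2 + 48784)/((-39 + 141*210 + 210*(-39)) - 23012) = 97301/(2*((-39 + 29610 - 8190) - 23012)) = 97301/(2*(21381 - 23012)) = (97301/2)/(-1631) = (97301/2)*(-1/1631) = -97301/3262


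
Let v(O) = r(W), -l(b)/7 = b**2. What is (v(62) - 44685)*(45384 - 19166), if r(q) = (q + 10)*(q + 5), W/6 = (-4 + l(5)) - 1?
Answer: 28985703170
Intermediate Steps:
l(b) = -7*b**2
W = -1080 (W = 6*((-4 - 7*5**2) - 1) = 6*((-4 - 7*25) - 1) = 6*((-4 - 175) - 1) = 6*(-179 - 1) = 6*(-180) = -1080)
r(q) = (5 + q)*(10 + q) (r(q) = (10 + q)*(5 + q) = (5 + q)*(10 + q))
v(O) = 1150250 (v(O) = 50 + (-1080)**2 + 15*(-1080) = 50 + 1166400 - 16200 = 1150250)
(v(62) - 44685)*(45384 - 19166) = (1150250 - 44685)*(45384 - 19166) = 1105565*26218 = 28985703170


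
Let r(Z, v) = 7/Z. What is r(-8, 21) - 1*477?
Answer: -3823/8 ≈ -477.88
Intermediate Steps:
r(-8, 21) - 1*477 = 7/(-8) - 1*477 = 7*(-⅛) - 477 = -7/8 - 477 = -3823/8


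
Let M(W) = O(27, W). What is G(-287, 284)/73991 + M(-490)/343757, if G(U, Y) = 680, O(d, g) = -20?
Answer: 232274940/25434924187 ≈ 0.0091321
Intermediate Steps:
M(W) = -20
G(-287, 284)/73991 + M(-490)/343757 = 680/73991 - 20/343757 = 232274940/25434924187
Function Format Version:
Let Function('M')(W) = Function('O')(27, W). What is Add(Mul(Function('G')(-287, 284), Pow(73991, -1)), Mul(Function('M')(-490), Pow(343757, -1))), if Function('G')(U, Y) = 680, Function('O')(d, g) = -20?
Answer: Rational(232274940, 25434924187) ≈ 0.0091321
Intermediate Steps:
Function('M')(W) = -20
Add(Mul(Function('G')(-287, 284), Pow(73991, -1)), Mul(Function('M')(-490), Pow(343757, -1))) = Add(Mul(680, Pow(73991, -1)), Mul(-20, Pow(343757, -1))) = Add(Mul(680, Rational(1, 73991)), Mul(-20, Rational(1, 343757))) = Add(Rational(680, 73991), Rational(-20, 343757)) = Rational(232274940, 25434924187)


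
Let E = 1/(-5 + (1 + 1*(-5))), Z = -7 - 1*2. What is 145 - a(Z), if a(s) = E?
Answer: 1306/9 ≈ 145.11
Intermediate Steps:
Z = -9 (Z = -7 - 2 = -9)
E = -⅑ (E = 1/(-5 + (1 - 5)) = 1/(-5 - 4) = 1/(-9) = -⅑ ≈ -0.11111)
a(s) = -⅑
145 - a(Z) = 145 - 1*(-⅑) = 145 + ⅑ = 1306/9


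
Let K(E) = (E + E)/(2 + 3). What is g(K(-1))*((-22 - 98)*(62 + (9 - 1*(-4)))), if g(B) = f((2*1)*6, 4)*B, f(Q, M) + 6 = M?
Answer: -7200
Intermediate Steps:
f(Q, M) = -6 + M
K(E) = 2*E/5 (K(E) = (2*E)/5 = (2*E)*(⅕) = 2*E/5)
g(B) = -2*B (g(B) = (-6 + 4)*B = -2*B)
g(K(-1))*((-22 - 98)*(62 + (9 - 1*(-4)))) = (-4*(-1)/5)*((-22 - 98)*(62 + (9 - 1*(-4)))) = (-2*(-⅖))*(-120*(62 + (9 + 4))) = 4*(-120*(62 + 13))/5 = 4*(-120*75)/5 = (⅘)*(-9000) = -7200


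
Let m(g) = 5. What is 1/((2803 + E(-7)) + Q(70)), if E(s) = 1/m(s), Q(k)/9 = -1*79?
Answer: 5/10461 ≈ 0.00047797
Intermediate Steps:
Q(k) = -711 (Q(k) = 9*(-1*79) = 9*(-79) = -711)
E(s) = ⅕ (E(s) = 1/5 = ⅕)
1/((2803 + E(-7)) + Q(70)) = 1/((2803 + ⅕) - 711) = 1/(14016/5 - 711) = 1/(10461/5) = 5/10461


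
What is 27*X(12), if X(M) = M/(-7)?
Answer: -324/7 ≈ -46.286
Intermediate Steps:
X(M) = -M/7 (X(M) = M*(-⅐) = -M/7)
27*X(12) = 27*(-⅐*12) = 27*(-12/7) = -324/7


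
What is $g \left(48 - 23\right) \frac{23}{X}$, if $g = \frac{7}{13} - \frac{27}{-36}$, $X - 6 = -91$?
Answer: $- \frac{7705}{884} \approx -8.7161$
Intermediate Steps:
$X = -85$ ($X = 6 - 91 = -85$)
$g = \frac{67}{52}$ ($g = 7 \cdot \frac{1}{13} - - \frac{3}{4} = \frac{7}{13} + \frac{3}{4} = \frac{67}{52} \approx 1.2885$)
$g \left(48 - 23\right) \frac{23}{X} = \frac{67 \left(48 - 23\right)}{52} \frac{23}{-85} = \frac{67}{52} \cdot 25 \cdot 23 \left(- \frac{1}{85}\right) = \frac{1675}{52} \left(- \frac{23}{85}\right) = - \frac{7705}{884}$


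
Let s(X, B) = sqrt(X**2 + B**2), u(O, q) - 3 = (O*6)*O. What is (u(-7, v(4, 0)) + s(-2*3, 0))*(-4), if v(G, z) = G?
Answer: -1212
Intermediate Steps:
u(O, q) = 3 + 6*O**2 (u(O, q) = 3 + (O*6)*O = 3 + (6*O)*O = 3 + 6*O**2)
s(X, B) = sqrt(B**2 + X**2)
(u(-7, v(4, 0)) + s(-2*3, 0))*(-4) = ((3 + 6*(-7)**2) + sqrt(0**2 + (-2*3)**2))*(-4) = ((3 + 6*49) + sqrt(0 + (-6)**2))*(-4) = ((3 + 294) + sqrt(0 + 36))*(-4) = (297 + sqrt(36))*(-4) = (297 + 6)*(-4) = 303*(-4) = -1212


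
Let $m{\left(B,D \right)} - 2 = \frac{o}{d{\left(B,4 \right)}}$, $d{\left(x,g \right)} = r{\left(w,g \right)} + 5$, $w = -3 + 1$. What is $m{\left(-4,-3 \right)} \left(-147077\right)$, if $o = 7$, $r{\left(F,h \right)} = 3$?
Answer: $- \frac{3382771}{8} \approx -4.2285 \cdot 10^{5}$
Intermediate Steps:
$w = -2$
$d{\left(x,g \right)} = 8$ ($d{\left(x,g \right)} = 3 + 5 = 8$)
$m{\left(B,D \right)} = \frac{23}{8}$ ($m{\left(B,D \right)} = 2 + \frac{7}{8} = \frac{23}{8}$)
$m{\left(-4,-3 \right)} \left(-147077\right) = \frac{23}{8} \left(-147077\right) = - \frac{3382771}{8}$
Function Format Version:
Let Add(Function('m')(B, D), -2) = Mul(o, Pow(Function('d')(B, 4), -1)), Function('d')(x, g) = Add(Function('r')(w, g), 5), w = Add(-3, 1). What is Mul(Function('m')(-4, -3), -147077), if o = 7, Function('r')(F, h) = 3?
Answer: Rational(-3382771, 8) ≈ -4.2285e+5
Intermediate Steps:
w = -2
Function('d')(x, g) = 8 (Function('d')(x, g) = Add(3, 5) = 8)
Function('m')(B, D) = Rational(23, 8) (Function('m')(B, D) = Add(2, Mul(7, Pow(8, -1))) = Add(2, Mul(7, Rational(1, 8))) = Add(2, Rational(7, 8)) = Rational(23, 8))
Mul(Function('m')(-4, -3), -147077) = Mul(Rational(23, 8), -147077) = Rational(-3382771, 8)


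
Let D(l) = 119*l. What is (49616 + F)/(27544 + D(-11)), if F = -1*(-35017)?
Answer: 28211/8745 ≈ 3.2260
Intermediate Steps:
F = 35017
(49616 + F)/(27544 + D(-11)) = (49616 + 35017)/(27544 + 119*(-11)) = 84633/(27544 - 1309) = 84633/26235 = 84633*(1/26235) = 28211/8745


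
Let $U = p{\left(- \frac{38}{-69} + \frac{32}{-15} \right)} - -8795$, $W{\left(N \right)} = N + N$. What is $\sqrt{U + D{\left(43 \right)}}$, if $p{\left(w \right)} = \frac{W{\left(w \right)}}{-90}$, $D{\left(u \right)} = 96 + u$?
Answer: $\frac{4 \sqrt{66460846}}{345} \approx 94.52$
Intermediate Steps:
$W{\left(N \right)} = 2 N$
$p{\left(w \right)} = - \frac{w}{45}$ ($p{\left(w \right)} = \frac{2 w}{-90} = 2 w \left(- \frac{1}{90}\right) = - \frac{w}{45}$)
$U = \frac{45514307}{5175}$ ($U = - \frac{- \frac{38}{-69} + \frac{32}{-15}}{45} - -8795 = - \frac{\left(-38\right) \left(- \frac{1}{69}\right) + 32 \left(- \frac{1}{15}\right)}{45} + 8795 = - \frac{\frac{38}{69} - \frac{32}{15}}{45} + 8795 = \left(- \frac{1}{45}\right) \left(- \frac{182}{115}\right) + 8795 = \frac{182}{5175} + 8795 = \frac{45514307}{5175} \approx 8795.0$)
$\sqrt{U + D{\left(43 \right)}} = \sqrt{\frac{45514307}{5175} + \left(96 + 43\right)} = \sqrt{\frac{45514307}{5175} + 139} = \sqrt{\frac{46233632}{5175}} = \frac{4 \sqrt{66460846}}{345}$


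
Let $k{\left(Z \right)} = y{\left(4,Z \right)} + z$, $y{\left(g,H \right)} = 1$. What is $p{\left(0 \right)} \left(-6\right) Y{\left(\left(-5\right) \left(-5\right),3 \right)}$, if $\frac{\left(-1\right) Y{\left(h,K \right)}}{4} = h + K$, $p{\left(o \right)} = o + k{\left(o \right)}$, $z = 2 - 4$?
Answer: $-672$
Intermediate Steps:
$z = -2$ ($z = 2 - 4 = -2$)
$k{\left(Z \right)} = -1$ ($k{\left(Z \right)} = 1 - 2 = -1$)
$p{\left(o \right)} = -1 + o$ ($p{\left(o \right)} = o - 1 = -1 + o$)
$Y{\left(h,K \right)} = - 4 K - 4 h$ ($Y{\left(h,K \right)} = - 4 \left(h + K\right) = - 4 \left(K + h\right) = - 4 K - 4 h$)
$p{\left(0 \right)} \left(-6\right) Y{\left(\left(-5\right) \left(-5\right),3 \right)} = \left(-1 + 0\right) \left(-6\right) \left(\left(-4\right) 3 - 4 \left(\left(-5\right) \left(-5\right)\right)\right) = \left(-1\right) \left(-6\right) \left(-12 - 100\right) = 6 \left(-12 - 100\right) = 6 \left(-112\right) = -672$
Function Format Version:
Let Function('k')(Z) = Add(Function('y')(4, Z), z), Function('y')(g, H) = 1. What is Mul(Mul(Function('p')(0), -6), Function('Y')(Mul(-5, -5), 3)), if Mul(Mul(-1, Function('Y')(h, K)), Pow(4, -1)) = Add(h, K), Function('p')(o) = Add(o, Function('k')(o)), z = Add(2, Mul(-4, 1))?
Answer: -672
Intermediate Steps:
z = -2 (z = Add(2, -4) = -2)
Function('k')(Z) = -1 (Function('k')(Z) = Add(1, -2) = -1)
Function('p')(o) = Add(-1, o) (Function('p')(o) = Add(o, -1) = Add(-1, o))
Function('Y')(h, K) = Add(Mul(-4, K), Mul(-4, h)) (Function('Y')(h, K) = Mul(-4, Add(h, K)) = Mul(-4, Add(K, h)) = Add(Mul(-4, K), Mul(-4, h)))
Mul(Mul(Function('p')(0), -6), Function('Y')(Mul(-5, -5), 3)) = Mul(Mul(Add(-1, 0), -6), Add(Mul(-4, 3), Mul(-4, Mul(-5, -5)))) = Mul(Mul(-1, -6), Add(-12, Mul(-4, 25))) = Mul(6, Add(-12, -100)) = Mul(6, -112) = -672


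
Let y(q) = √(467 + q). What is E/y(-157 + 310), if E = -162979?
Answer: -162979*√155/310 ≈ -6545.4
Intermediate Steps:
E/y(-157 + 310) = -162979/√(467 + (-157 + 310)) = -162979/√(467 + 153) = -162979*√155/310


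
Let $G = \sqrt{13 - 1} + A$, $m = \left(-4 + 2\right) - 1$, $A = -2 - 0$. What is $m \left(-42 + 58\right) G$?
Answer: $96 - 96 \sqrt{3} \approx -70.277$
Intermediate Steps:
$A = -2$ ($A = -2 + 0 = -2$)
$m = -3$ ($m = -2 - 1 = -3$)
$G = -2 + 2 \sqrt{3}$ ($G = \sqrt{13 - 1} - 2 = \sqrt{12} - 2 = 2 \sqrt{3} - 2 = -2 + 2 \sqrt{3} \approx 1.4641$)
$m \left(-42 + 58\right) G = - 3 \left(-42 + 58\right) \left(-2 + 2 \sqrt{3}\right) = - 3 \cdot 16 \left(-2 + 2 \sqrt{3}\right) = - 3 \left(-32 + 32 \sqrt{3}\right) = 96 - 96 \sqrt{3}$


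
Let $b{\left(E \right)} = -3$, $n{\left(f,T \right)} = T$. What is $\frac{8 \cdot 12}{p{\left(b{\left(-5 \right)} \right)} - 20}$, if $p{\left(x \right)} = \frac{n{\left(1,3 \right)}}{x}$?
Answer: $- \frac{32}{7} \approx -4.5714$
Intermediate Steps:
$p{\left(x \right)} = \frac{3}{x}$
$\frac{8 \cdot 12}{p{\left(b{\left(-5 \right)} \right)} - 20} = \frac{8 \cdot 12}{\frac{3}{-3} - 20} = \frac{96}{3 \left(- \frac{1}{3}\right) - 20} = \frac{96}{-1 - 20} = \frac{96}{-21} = 96 \left(- \frac{1}{21}\right) = - \frac{32}{7}$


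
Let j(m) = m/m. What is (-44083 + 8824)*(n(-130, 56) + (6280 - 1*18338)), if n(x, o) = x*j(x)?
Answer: 429736692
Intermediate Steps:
j(m) = 1
n(x, o) = x (n(x, o) = x*1 = x)
(-44083 + 8824)*(n(-130, 56) + (6280 - 1*18338)) = (-44083 + 8824)*(-130 + (6280 - 1*18338)) = -35259*(-130 + (6280 - 18338)) = -35259*(-130 - 12058) = -35259*(-12188) = 429736692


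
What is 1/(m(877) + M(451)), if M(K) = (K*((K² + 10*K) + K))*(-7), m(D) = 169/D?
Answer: -877/576889577249 ≈ -1.5202e-9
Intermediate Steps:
M(K) = -7*K*(K² + 11*K) (M(K) = (K*(K² + 11*K))*(-7) = -7*K*(K² + 11*K))
1/(m(877) + M(451)) = 1/(169/877 + 7*451²*(-11 - 1*451)) = 1/(169*(1/877) + 7*203401*(-11 - 451)) = 1/(169/877 + 7*203401*(-462)) = 1/(169/877 - 657798834) = 1/(-576889577249/877) = -877/576889577249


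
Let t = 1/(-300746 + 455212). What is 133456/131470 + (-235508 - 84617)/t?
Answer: -3250492430947022/65735 ≈ -4.9448e+10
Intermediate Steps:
t = 1/154466 ≈ 6.4739e-6
133456/131470 + (-235508 - 84617)/t = 133456/131470 + (-235508 - 84617)/(1/154466) = 133456*(1/131470) - 320125*154466 = 66728/65735 - 49448428250 = -3250492430947022/65735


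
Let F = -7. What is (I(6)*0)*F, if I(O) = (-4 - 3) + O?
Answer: 0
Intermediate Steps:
I(O) = -7 + O
(I(6)*0)*F = ((-7 + 6)*0)*(-7) = -1*0*(-7) = 0*(-7) = 0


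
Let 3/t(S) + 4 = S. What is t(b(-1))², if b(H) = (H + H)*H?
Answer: 9/4 ≈ 2.2500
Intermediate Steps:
b(H) = 2*H² (b(H) = (2*H)*H = 2*H²)
t(S) = 3/(-4 + S)
t(b(-1))² = (3/(-4 + 2*(-1)²))² = (3/(-4 + 2*1))² = (3/(-4 + 2))² = (3/(-2))² = (3*(-½))² = (-3/2)² = 9/4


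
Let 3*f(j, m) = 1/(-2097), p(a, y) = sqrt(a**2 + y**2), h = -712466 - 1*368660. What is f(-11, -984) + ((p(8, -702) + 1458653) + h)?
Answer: 2375022356/6291 + 2*sqrt(123217) ≈ 3.7823e+5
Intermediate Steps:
h = -1081126 (h = -712466 - 368660 = -1081126)
f(j, m) = -1/6291 (f(j, m) = (1/3)/(-2097) = (1/3)*(-1/2097) = -1/6291)
f(-11, -984) + ((p(8, -702) + 1458653) + h) = -1/6291 + ((sqrt(8**2 + (-702)**2) + 1458653) - 1081126) = -1/6291 + ((sqrt(64 + 492804) + 1458653) - 1081126) = -1/6291 + ((sqrt(492868) + 1458653) - 1081126) = -1/6291 + ((2*sqrt(123217) + 1458653) - 1081126) = -1/6291 + ((1458653 + 2*sqrt(123217)) - 1081126) = -1/6291 + (377527 + 2*sqrt(123217)) = 2375022356/6291 + 2*sqrt(123217)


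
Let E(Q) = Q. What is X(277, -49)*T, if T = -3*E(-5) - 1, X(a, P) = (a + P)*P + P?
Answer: -157094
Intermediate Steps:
X(a, P) = P + P*(P + a) (X(a, P) = (P + a)*P + P = P*(P + a) + P = P + P*(P + a))
T = 14 (T = -3*(-5) - 1 = 15 - 1 = 14)
X(277, -49)*T = -49*(1 - 49 + 277)*14 = -49*229*14 = -11221*14 = -157094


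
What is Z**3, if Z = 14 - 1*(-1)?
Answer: 3375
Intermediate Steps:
Z = 15 (Z = 14 + 1 = 15)
Z**3 = 15**3 = 3375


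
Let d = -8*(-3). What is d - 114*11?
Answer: -1230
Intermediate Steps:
d = 24
d - 114*11 = 24 - 114*11 = 24 - 1254 = -1230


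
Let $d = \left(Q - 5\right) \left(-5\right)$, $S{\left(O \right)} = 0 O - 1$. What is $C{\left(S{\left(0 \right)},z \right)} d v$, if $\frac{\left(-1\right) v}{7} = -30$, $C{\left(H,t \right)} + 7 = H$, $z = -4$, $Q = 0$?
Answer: $-42000$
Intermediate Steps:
$S{\left(O \right)} = -1$ ($S{\left(O \right)} = 0 - 1 = -1$)
$C{\left(H,t \right)} = -7 + H$
$d = 25$ ($d = \left(0 - 5\right) \left(-5\right) = \left(-5\right) \left(-5\right) = 25$)
$v = 210$ ($v = \left(-7\right) \left(-30\right) = 210$)
$C{\left(S{\left(0 \right)},z \right)} d v = \left(-7 - 1\right) 25 \cdot 210 = \left(-8\right) 25 \cdot 210 = \left(-200\right) 210 = -42000$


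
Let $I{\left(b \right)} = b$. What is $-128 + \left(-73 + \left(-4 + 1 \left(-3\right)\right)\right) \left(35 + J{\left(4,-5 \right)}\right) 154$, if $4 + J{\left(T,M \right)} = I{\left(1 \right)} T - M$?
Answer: $-492928$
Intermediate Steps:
$J{\left(T,M \right)} = -4 + T - M$ ($J{\left(T,M \right)} = -4 - \left(M - T\right) = -4 + T - M$)
$-128 + \left(-73 + \left(-4 + 1 \left(-3\right)\right)\right) \left(35 + J{\left(4,-5 \right)}\right) 154 = -128 + \left(-73 + \left(-4 + 1 \left(-3\right)\right)\right) \left(35 - -5\right) 154 = -128 + \left(-73 - 7\right) \left(35 + \left(-4 + 4 + 5\right)\right) 154 = -128 + \left(-73 - 7\right) \left(35 + 5\right) 154 = -128 + \left(-80\right) 40 \cdot 154 = -128 - 492800 = -492928$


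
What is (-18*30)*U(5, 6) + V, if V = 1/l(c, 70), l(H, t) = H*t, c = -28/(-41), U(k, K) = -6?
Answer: 6350441/1960 ≈ 3240.0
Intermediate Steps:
c = 28/41 (c = -28*(-1/41) = 28/41 ≈ 0.68293)
V = 41/1960 (V = 1/((28/41)*70) = 1/(1960/41) = 41/1960 ≈ 0.020918)
(-18*30)*U(5, 6) + V = -18*30*(-6) + 41/1960 = -540*(-6) + 41/1960 = 3240 + 41/1960 = 6350441/1960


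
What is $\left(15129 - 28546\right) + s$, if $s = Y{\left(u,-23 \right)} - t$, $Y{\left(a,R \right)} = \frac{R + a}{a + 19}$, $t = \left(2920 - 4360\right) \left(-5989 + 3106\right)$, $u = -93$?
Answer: $- \frac{154102611}{37} \approx -4.1649 \cdot 10^{6}$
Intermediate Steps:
$t = 4151520$ ($t = \left(-1440\right) \left(-2883\right) = 4151520$)
$Y{\left(a,R \right)} = \frac{R + a}{19 + a}$
$s = - \frac{153606182}{37}$ ($s = \frac{-23 - 93}{19 - 93} - 4151520 = \frac{1}{-74} \left(-116\right) - 4151520 = \left(- \frac{1}{74}\right) \left(-116\right) - 4151520 = \frac{58}{37} - 4151520 = - \frac{153606182}{37} \approx -4.1515 \cdot 10^{6}$)
$\left(15129 - 28546\right) + s = \left(15129 - 28546\right) - \frac{153606182}{37} = -13417 - \frac{153606182}{37} = - \frac{154102611}{37}$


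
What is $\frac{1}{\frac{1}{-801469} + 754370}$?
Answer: $\frac{801469}{604604169529} \approx 1.3256 \cdot 10^{-6}$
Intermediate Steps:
$\frac{1}{\frac{1}{-801469} + 754370} = \frac{1}{- \frac{1}{801469} + 754370} = \frac{1}{\frac{604604169529}{801469}} = \frac{801469}{604604169529}$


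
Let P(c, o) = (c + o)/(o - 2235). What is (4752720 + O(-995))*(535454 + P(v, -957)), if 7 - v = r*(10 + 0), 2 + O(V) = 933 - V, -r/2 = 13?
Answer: 677208135721689/266 ≈ 2.5459e+12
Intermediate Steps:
r = -26 (r = -2*13 = -26)
O(V) = 931 - V (O(V) = -2 + (933 - V) = 931 - V)
v = 267 (v = 7 - (-26)*(10 + 0) = 7 - (-26)*10 = 7 - 1*(-260) = 7 + 260 = 267)
P(c, o) = (c + o)/(-2235 + o)
(4752720 + O(-995))*(535454 + P(v, -957)) = (4752720 + (931 - 1*(-995)))*(535454 + (267 - 957)/(-2235 - 957)) = (4752720 + (931 + 995))*(535454 - 690/(-3192)) = (4752720 + 1926)*(535454 - 1/3192*(-690)) = 4754646*(535454 + 115/532) = 4754646*(284861643/532) = 677208135721689/266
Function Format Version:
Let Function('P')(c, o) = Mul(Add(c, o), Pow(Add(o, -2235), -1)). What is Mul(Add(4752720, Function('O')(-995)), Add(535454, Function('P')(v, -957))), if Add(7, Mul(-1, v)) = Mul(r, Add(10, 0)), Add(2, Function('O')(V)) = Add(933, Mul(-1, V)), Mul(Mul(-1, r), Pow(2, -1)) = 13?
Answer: Rational(677208135721689, 266) ≈ 2.5459e+12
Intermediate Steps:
r = -26 (r = Mul(-2, 13) = -26)
Function('O')(V) = Add(931, Mul(-1, V)) (Function('O')(V) = Add(-2, Add(933, Mul(-1, V))) = Add(931, Mul(-1, V)))
v = 267 (v = Add(7, Mul(-1, Mul(-26, Add(10, 0)))) = Add(7, Mul(-1, Mul(-26, 10))) = Add(7, Mul(-1, -260)) = Add(7, 260) = 267)
Function('P')(c, o) = Mul(Pow(Add(-2235, o), -1), Add(c, o)) (Function('P')(c, o) = Mul(Add(c, o), Pow(Add(-2235, o), -1)) = Mul(Pow(Add(-2235, o), -1), Add(c, o)))
Mul(Add(4752720, Function('O')(-995)), Add(535454, Function('P')(v, -957))) = Mul(Add(4752720, Add(931, Mul(-1, -995))), Add(535454, Mul(Pow(Add(-2235, -957), -1), Add(267, -957)))) = Mul(Add(4752720, Add(931, 995)), Add(535454, Mul(Pow(-3192, -1), -690))) = Mul(Add(4752720, 1926), Add(535454, Mul(Rational(-1, 3192), -690))) = Mul(4754646, Add(535454, Rational(115, 532))) = Mul(4754646, Rational(284861643, 532)) = Rational(677208135721689, 266)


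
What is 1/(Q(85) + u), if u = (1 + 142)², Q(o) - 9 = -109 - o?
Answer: 1/20264 ≈ 4.9349e-5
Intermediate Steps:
Q(o) = -100 - o (Q(o) = 9 + (-109 - o) = -100 - o)
u = 20449 (u = 143² = 20449)
1/(Q(85) + u) = 1/((-100 - 1*85) + 20449) = 1/((-100 - 85) + 20449) = 1/(-185 + 20449) = 1/20264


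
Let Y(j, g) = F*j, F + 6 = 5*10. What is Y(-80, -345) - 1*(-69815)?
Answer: 66295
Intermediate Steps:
F = 44 (F = -6 + 5*10 = -6 + 50 = 44)
Y(j, g) = 44*j
Y(-80, -345) - 1*(-69815) = 44*(-80) - 1*(-69815) = -3520 + 69815 = 66295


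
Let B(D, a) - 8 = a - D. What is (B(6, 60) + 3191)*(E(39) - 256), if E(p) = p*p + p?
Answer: 4241912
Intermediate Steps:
E(p) = p + p² (E(p) = p² + p = p + p²)
B(D, a) = 8 + a - D (B(D, a) = 8 + (a - D) = 8 + a - D)
(B(6, 60) + 3191)*(E(39) - 256) = ((8 + 60 - 1*6) + 3191)*(39*(1 + 39) - 256) = ((8 + 60 - 6) + 3191)*(39*40 - 256) = (62 + 3191)*(1560 - 256) = 3253*1304 = 4241912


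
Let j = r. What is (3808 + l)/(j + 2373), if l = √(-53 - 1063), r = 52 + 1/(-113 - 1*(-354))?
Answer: 26992/17189 + 723*I*√31/292213 ≈ 1.5703 + 0.013776*I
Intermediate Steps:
r = 12533/241 (r = 52 + 1/(-113 + 354) = 52 + 1/241 = 12533/241 ≈ 52.004)
j = 12533/241 ≈ 52.004
l = 6*I*√31 (l = √(-1116) = 6*I*√31 ≈ 33.407*I)
(3808 + l)/(j + 2373) = (3808 + 6*I*√31)/(12533/241 + 2373) = (3808 + 6*I*√31)/(584426/241) = (3808 + 6*I*√31)*(241/584426) = 26992/17189 + 723*I*√31/292213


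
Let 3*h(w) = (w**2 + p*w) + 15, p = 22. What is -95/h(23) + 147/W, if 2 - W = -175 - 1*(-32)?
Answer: 1507/2030 ≈ 0.74236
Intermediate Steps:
W = 145 (W = 2 - (-175 - 1*(-32)) = 2 - (-175 + 32) = 2 - 1*(-143) = 2 + 143 = 145)
h(w) = 5 + w**2/3 + 22*w/3 (h(w) = ((w**2 + 22*w) + 15)/3 = (15 + w**2 + 22*w)/3 = 5 + w**2/3 + 22*w/3)
-95/h(23) + 147/W = -95/(5 + (1/3)*23**2 + (22/3)*23) + 147/145 = -95/(5 + (1/3)*529 + 506/3) + 147*(1/145) = -95/(5 + 529/3 + 506/3) + 147/145 = -95/350 + 147/145 = -95*1/350 + 147/145 = -19/70 + 147/145 = 1507/2030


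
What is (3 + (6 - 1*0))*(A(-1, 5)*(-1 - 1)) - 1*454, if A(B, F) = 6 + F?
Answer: -652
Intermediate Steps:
(3 + (6 - 1*0))*(A(-1, 5)*(-1 - 1)) - 1*454 = (3 + (6 - 1*0))*((6 + 5)*(-1 - 1)) - 1*454 = (3 + (6 + 0))*(11*(-2)) - 454 = (3 + 6)*(-22) - 454 = 9*(-22) - 454 = -198 - 454 = -652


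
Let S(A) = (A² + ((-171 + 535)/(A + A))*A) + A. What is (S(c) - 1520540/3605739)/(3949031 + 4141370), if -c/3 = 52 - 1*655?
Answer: 11806889874268/29171874411339 ≈ 0.40474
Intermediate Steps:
c = 1809 (c = -3*(52 - 1*655) = -3*(52 - 655) = -3*(-603) = 1809)
S(A) = 182 + A + A² (S(A) = (A² + (364/((2*A)))*A) + A = (A² + (364*(1/(2*A)))*A) + A = (A² + (182/A)*A) + A = (A² + 182) + A = (182 + A²) + A = 182 + A + A²)
(S(c) - 1520540/3605739)/(3949031 + 4141370) = ((182 + 1809 + 1809²) - 1520540/3605739)/(3949031 + 4141370) = ((182 + 1809 + 3272481) - 1520540*1/3605739)/8090401 = (3274472 - 1520540/3605739)*(1/8090401) = (11806889874268/3605739)*(1/8090401) = 11806889874268/29171874411339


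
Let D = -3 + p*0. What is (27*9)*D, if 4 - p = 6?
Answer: -729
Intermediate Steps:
p = -2 (p = 4 - 1*6 = 4 - 6 = -2)
D = -3 (D = -3 - 2*0 = -3 + 0 = -3)
(27*9)*D = (27*9)*(-3) = 243*(-3) = -729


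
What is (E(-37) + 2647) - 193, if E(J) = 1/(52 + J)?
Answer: 36811/15 ≈ 2454.1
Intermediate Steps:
(E(-37) + 2647) - 193 = (1/(52 - 37) + 2647) - 193 = (1/15 + 2647) - 193 = 39706/15 - 193 = 36811/15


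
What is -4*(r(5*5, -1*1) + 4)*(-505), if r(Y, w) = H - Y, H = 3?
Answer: -36360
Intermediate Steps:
r(Y, w) = 3 - Y
-4*(r(5*5, -1*1) + 4)*(-505) = -4*((3 - 5*5) + 4)*(-505) = -4*((3 - 1*25) + 4)*(-505) = -4*((3 - 25) + 4)*(-505) = -4*(-22 + 4)*(-505) = -4*(-18)*(-505) = 72*(-505) = -36360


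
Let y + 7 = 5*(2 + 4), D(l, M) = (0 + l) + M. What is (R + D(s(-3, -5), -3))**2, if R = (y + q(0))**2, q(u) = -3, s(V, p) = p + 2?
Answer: 155236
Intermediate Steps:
s(V, p) = 2 + p
D(l, M) = M + l (D(l, M) = l + M = M + l)
y = 23 (y = -7 + 5*(2 + 4) = -7 + 5*6 = -7 + 30 = 23)
R = 400 (R = (23 - 3)**2 = 20**2 = 400)
(R + D(s(-3, -5), -3))**2 = (400 + (-3 + (2 - 5)))**2 = (400 + (-3 - 3))**2 = (400 - 6)**2 = 394**2 = 155236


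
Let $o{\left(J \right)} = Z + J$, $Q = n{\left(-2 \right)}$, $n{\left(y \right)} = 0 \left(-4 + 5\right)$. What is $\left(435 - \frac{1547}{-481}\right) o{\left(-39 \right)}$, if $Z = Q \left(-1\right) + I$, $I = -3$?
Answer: $- \frac{680988}{37} \approx -18405.0$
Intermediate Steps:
$n{\left(y \right)} = 0$ ($n{\left(y \right)} = 0 \cdot 1 = 0$)
$Q = 0$
$Z = -3$ ($Z = 0 \left(-1\right) - 3 = 0 - 3 = -3$)
$o{\left(J \right)} = -3 + J$
$\left(435 - \frac{1547}{-481}\right) o{\left(-39 \right)} = \left(435 - \frac{1547}{-481}\right) \left(-3 - 39\right) = \left(435 - - \frac{119}{37}\right) \left(-42\right) = \left(435 + \frac{119}{37}\right) \left(-42\right) = \frac{16214}{37} \left(-42\right) = - \frac{680988}{37}$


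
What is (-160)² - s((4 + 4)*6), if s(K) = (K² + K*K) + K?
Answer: 20944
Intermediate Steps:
s(K) = K + 2*K² (s(K) = (K² + K²) + K = 2*K² + K = K + 2*K²)
(-160)² - s((4 + 4)*6) = (-160)² - (4 + 4)*6*(1 + 2*((4 + 4)*6)) = 25600 - 8*6*(1 + 2*(8*6)) = 25600 - 48*(1 + 2*48) = 25600 - 48*(1 + 96) = 25600 - 48*97 = 25600 - 1*4656 = 25600 - 4656 = 20944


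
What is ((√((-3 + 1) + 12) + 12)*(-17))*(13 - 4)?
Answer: -1836 - 153*√10 ≈ -2319.8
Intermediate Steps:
((√((-3 + 1) + 12) + 12)*(-17))*(13 - 4) = ((√(-2 + 12) + 12)*(-17))*9 = ((√10 + 12)*(-17))*9 = ((12 + √10)*(-17))*9 = (-204 - 17*√10)*9 = -1836 - 153*√10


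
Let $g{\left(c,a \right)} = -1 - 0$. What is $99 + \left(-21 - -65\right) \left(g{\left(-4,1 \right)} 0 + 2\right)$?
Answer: $187$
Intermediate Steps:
$g{\left(c,a \right)} = -1$ ($g{\left(c,a \right)} = -1 + 0 = -1$)
$99 + \left(-21 - -65\right) \left(g{\left(-4,1 \right)} 0 + 2\right) = 99 + \left(-21 - -65\right) \left(\left(-1\right) 0 + 2\right) = 99 + \left(-21 + 65\right) \left(0 + 2\right) = 99 + 44 \cdot 2 = 99 + 88 = 187$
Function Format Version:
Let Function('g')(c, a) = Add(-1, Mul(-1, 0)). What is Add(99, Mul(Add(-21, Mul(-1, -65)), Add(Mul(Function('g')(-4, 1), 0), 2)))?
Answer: 187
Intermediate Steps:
Function('g')(c, a) = -1 (Function('g')(c, a) = Add(-1, 0) = -1)
Add(99, Mul(Add(-21, Mul(-1, -65)), Add(Mul(Function('g')(-4, 1), 0), 2))) = Add(99, Mul(Add(-21, Mul(-1, -65)), Add(Mul(-1, 0), 2))) = Add(99, Mul(Add(-21, 65), Add(0, 2))) = Add(99, Mul(44, 2)) = Add(99, 88) = 187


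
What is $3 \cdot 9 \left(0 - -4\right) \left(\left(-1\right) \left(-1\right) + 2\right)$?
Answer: $324$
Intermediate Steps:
$3 \cdot 9 \left(0 - -4\right) \left(\left(-1\right) \left(-1\right) + 2\right) = 27 \left(0 + 4\right) \left(1 + 2\right) = 27 \cdot 4 \cdot 3 = 108 \cdot 3 = 324$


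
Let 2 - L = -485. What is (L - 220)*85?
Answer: 22695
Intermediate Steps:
L = 487 (L = 2 - 1*(-485) = 2 + 485 = 487)
(L - 220)*85 = (487 - 220)*85 = 267*85 = 22695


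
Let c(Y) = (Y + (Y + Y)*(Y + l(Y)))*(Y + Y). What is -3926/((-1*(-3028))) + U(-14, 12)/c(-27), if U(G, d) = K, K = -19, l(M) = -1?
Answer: -39346051/30351915 ≈ -1.2963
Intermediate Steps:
U(G, d) = -19
c(Y) = 2*Y*(Y + 2*Y*(-1 + Y)) (c(Y) = (Y + (Y + Y)*(Y - 1))*(Y + Y) = (Y + (2*Y)*(-1 + Y))*(2*Y) = (Y + 2*Y*(-1 + Y))*(2*Y) = 2*Y*(Y + 2*Y*(-1 + Y)))
-3926/((-1*(-3028))) + U(-14, 12)/c(-27) = -3926/((-1*(-3028))) - 19*1/(729*(-2 + 4*(-27))) = -3926/3028 - 19*1/(729*(-2 - 108)) = -3926*1/3028 - 19/(729*(-110)) = -1963/1514 - 19/(-80190) = -1963/1514 - 19*(-1/80190) = -1963/1514 + 19/80190 = -39346051/30351915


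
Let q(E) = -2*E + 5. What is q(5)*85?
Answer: -425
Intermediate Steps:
q(E) = 5 - 2*E
q(5)*85 = (5 - 2*5)*85 = (5 - 10)*85 = -5*85 = -425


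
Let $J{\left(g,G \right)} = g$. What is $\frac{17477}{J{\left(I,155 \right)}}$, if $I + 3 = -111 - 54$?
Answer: $- \frac{17477}{168} \approx -104.03$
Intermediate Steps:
$I = -168$ ($I = -3 - 165 = -168$)
$\frac{17477}{J{\left(I,155 \right)}} = \frac{17477}{-168} = 17477 \left(- \frac{1}{168}\right) = - \frac{17477}{168}$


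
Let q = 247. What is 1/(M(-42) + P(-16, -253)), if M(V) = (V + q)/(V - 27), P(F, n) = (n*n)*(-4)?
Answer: -69/17666689 ≈ -3.9057e-6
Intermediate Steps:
P(F, n) = -4*n² (P(F, n) = n²*(-4) = -4*n²)
M(V) = (247 + V)/(-27 + V) (M(V) = (V + 247)/(V - 27) = (247 + V)/(-27 + V))
1/(M(-42) + P(-16, -253)) = 1/((247 - 42)/(-27 - 42) - 4*(-253)²) = 1/(205/(-69) - 4*64009) = 1/(-1/69*205 - 256036) = 1/(-205/69 - 256036) = 1/(-17666689/69) = -69/17666689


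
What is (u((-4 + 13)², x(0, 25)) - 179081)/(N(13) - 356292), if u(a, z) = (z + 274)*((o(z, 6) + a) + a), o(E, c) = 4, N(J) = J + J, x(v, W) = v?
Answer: 133597/356266 ≈ 0.37499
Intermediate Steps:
N(J) = 2*J
u(a, z) = (4 + 2*a)*(274 + z) (u(a, z) = (z + 274)*((4 + a) + a) = (274 + z)*(4 + 2*a) = (4 + 2*a)*(274 + z))
(u((-4 + 13)², x(0, 25)) - 179081)/(N(13) - 356292) = ((1096 + 4*0 + 548*(-4 + 13)² + 2*(-4 + 13)²*0) - 179081)/(2*13 - 356292) = ((1096 + 0 + 548*9² + 2*9²*0) - 179081)/(26 - 356292) = ((1096 + 0 + 548*81 + 2*81*0) - 179081)/(-356266) = ((1096 + 0 + 44388 + 0) - 179081)*(-1/356266) = (45484 - 179081)*(-1/356266) = -133597*(-1/356266) = 133597/356266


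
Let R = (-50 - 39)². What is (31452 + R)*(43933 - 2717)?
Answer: 1622797568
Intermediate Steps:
R = 7921 (R = (-89)² = 7921)
(31452 + R)*(43933 - 2717) = (31452 + 7921)*(43933 - 2717) = 39373*41216 = 1622797568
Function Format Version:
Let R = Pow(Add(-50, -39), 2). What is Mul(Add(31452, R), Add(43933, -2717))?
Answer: 1622797568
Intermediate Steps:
R = 7921 (R = Pow(-89, 2) = 7921)
Mul(Add(31452, R), Add(43933, -2717)) = Mul(Add(31452, 7921), Add(43933, -2717)) = Mul(39373, 41216) = 1622797568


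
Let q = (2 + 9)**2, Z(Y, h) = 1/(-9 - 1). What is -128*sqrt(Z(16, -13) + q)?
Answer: -64*sqrt(12090)/5 ≈ -1407.4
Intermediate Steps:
Z(Y, h) = -1/10 (Z(Y, h) = 1/(-10) = -1/10)
q = 121 (q = 11**2 = 121)
-128*sqrt(Z(16, -13) + q) = -128*sqrt(-1/10 + 121) = -64*sqrt(12090)/5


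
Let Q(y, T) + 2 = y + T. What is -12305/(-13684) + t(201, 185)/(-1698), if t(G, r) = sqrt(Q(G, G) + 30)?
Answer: 12305/13684 - sqrt(430)/1698 ≈ 0.88701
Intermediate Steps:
Q(y, T) = -2 + T + y (Q(y, T) = -2 + (y + T) = -2 + (T + y) = -2 + T + y)
t(G, r) = sqrt(28 + 2*G) (t(G, r) = sqrt((-2 + G + G) + 30) = sqrt((-2 + 2*G) + 30) = sqrt(28 + 2*G))
-12305/(-13684) + t(201, 185)/(-1698) = -12305/(-13684) + sqrt(28 + 2*201)/(-1698) = -12305*(-1/13684) + sqrt(28 + 402)*(-1/1698) = 12305/13684 + sqrt(430)*(-1/1698) = 12305/13684 - sqrt(430)/1698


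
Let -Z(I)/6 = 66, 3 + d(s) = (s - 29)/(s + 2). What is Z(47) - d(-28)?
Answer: -10275/26 ≈ -395.19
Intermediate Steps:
d(s) = -3 + (-29 + s)/(2 + s) (d(s) = -3 + (s - 29)/(s + 2) = -3 + (-29 + s)/(2 + s))
Z(I) = -396 (Z(I) = -6*66 = -396)
Z(47) - d(-28) = -396 - (-35 - 2*(-28))/(2 - 28) = -396 - (-35 + 56)/(-26) = -396 - (-1)*21/26 = -396 - 1*(-21/26) = -396 + 21/26 = -10275/26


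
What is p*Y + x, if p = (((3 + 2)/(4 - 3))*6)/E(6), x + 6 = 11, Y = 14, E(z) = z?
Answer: 75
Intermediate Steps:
x = 5 (x = -6 + 11 = 5)
p = 5 (p = (((3 + 2)/(4 - 3))*6)/6 = ((5/1)*6)*(⅙) = ((5*1)*6)*(⅙) = (5*6)*(⅙) = 30*(⅙) = 5)
p*Y + x = 5*14 + 5 = 70 + 5 = 75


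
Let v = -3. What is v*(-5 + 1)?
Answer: 12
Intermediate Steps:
v*(-5 + 1) = -3*(-5 + 1) = -3*(-4) = 12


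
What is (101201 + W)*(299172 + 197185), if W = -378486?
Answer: -137632350745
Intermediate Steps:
(101201 + W)*(299172 + 197185) = (101201 - 378486)*(299172 + 197185) = -277285*496357 = -137632350745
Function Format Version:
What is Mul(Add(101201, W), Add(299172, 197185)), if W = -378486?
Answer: -137632350745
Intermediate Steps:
Mul(Add(101201, W), Add(299172, 197185)) = Mul(Add(101201, -378486), Add(299172, 197185)) = Mul(-277285, 496357) = -137632350745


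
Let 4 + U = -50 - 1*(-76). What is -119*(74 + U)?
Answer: -11424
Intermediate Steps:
U = 22 (U = -4 + (-50 - 1*(-76)) = -4 + (-50 + 76) = -4 + 26 = 22)
-119*(74 + U) = -119*(74 + 22) = -119*96 = -11424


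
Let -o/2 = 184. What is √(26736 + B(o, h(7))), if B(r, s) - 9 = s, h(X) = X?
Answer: 8*√418 ≈ 163.56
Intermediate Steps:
o = -368 (o = -2*184 = -368)
B(r, s) = 9 + s
√(26736 + B(o, h(7))) = √(26736 + (9 + 7)) = √(26736 + 16) = √26752 = 8*√418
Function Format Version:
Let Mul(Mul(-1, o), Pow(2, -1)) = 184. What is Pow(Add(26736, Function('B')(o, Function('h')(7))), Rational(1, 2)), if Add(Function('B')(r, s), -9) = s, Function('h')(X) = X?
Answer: Mul(8, Pow(418, Rational(1, 2))) ≈ 163.56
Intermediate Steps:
o = -368 (o = Mul(-2, 184) = -368)
Function('B')(r, s) = Add(9, s)
Pow(Add(26736, Function('B')(o, Function('h')(7))), Rational(1, 2)) = Pow(Add(26736, Add(9, 7)), Rational(1, 2)) = Pow(Add(26736, 16), Rational(1, 2)) = Pow(26752, Rational(1, 2)) = Mul(8, Pow(418, Rational(1, 2)))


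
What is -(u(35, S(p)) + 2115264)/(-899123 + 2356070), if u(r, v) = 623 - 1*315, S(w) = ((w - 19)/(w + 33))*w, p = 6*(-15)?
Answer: -2115572/1456947 ≈ -1.4521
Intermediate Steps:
p = -90
S(w) = w*(-19 + w)/(33 + w) (S(w) = ((-19 + w)/(33 + w))*w = w*(-19 + w)/(33 + w))
u(r, v) = 308 (u(r, v) = 623 - 315 = 308)
-(u(35, S(p)) + 2115264)/(-899123 + 2356070) = -(308 + 2115264)/(-899123 + 2356070) = -2115572/1456947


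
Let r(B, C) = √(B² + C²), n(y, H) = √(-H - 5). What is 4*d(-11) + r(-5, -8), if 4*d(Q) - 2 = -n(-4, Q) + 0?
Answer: 2 + √89 - √6 ≈ 8.9845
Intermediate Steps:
n(y, H) = √(-5 - H)
d(Q) = ½ - √(-5 - Q)/4 (d(Q) = ½ + (-√(-5 - Q) + 0)/4 = ½ + (-√(-5 - Q))/4 = ½ - √(-5 - Q)/4)
4*d(-11) + r(-5, -8) = 4*(½ - √(-5 - 1*(-11))/4) + √((-5)² + (-8)²) = 4*(½ - √(-5 + 11)/4) + √(25 + 64) = 4*(½ - √6/4) + √89 = (2 - √6) + √89 = 2 + √89 - √6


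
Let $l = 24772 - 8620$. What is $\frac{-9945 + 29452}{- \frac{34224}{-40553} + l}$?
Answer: $\frac{791067371}{655046280} \approx 1.2077$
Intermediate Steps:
$l = 16152$ ($l = 24772 - 8620 = 16152$)
$\frac{-9945 + 29452}{- \frac{34224}{-40553} + l} = \frac{-9945 + 29452}{- \frac{34224}{-40553} + 16152} = \frac{19507}{\left(-34224\right) \left(- \frac{1}{40553}\right) + 16152} = \frac{19507}{\frac{34224}{40553} + 16152} = \frac{19507}{\frac{655046280}{40553}} = 19507 \cdot \frac{40553}{655046280} = \frac{791067371}{655046280}$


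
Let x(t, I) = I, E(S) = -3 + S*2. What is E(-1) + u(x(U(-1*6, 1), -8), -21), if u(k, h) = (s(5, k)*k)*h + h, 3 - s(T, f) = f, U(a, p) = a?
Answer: 1822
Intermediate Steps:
s(T, f) = 3 - f
E(S) = -3 + 2*S
u(k, h) = h + h*k*(3 - k) (u(k, h) = ((3 - k)*k)*h + h = (k*(3 - k))*h + h = h*k*(3 - k) + h = h + h*k*(3 - k))
E(-1) + u(x(U(-1*6, 1), -8), -21) = (-3 + 2*(-1)) - 1*(-21)*(-1 - 8*(-3 - 8)) = (-3 - 2) - 1*(-21)*(-1 - 8*(-11)) = -5 - 1*(-21)*(-1 + 88) = -5 - 1*(-21)*87 = -5 + 1827 = 1822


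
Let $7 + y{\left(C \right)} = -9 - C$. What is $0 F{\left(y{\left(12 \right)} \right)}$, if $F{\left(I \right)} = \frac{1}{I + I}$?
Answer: $0$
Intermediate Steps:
$y{\left(C \right)} = -16 - C$ ($y{\left(C \right)} = -7 - \left(9 + C\right) = -16 - C$)
$F{\left(I \right)} = \frac{1}{2 I}$
$0 F{\left(y{\left(12 \right)} \right)} = 0 \frac{1}{2 \left(-16 - 12\right)} = 0 \frac{1}{2 \left(-28\right)} = 0 \cdot \frac{1}{2} \left(- \frac{1}{28}\right) = 0 \left(- \frac{1}{56}\right) = 0$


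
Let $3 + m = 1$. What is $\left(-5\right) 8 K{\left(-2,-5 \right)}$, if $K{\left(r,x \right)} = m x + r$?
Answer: $-320$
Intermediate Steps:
$m = -2$ ($m = -3 + 1 = -2$)
$K{\left(r,x \right)} = r - 2 x$ ($K{\left(r,x \right)} = - 2 x + r = r - 2 x$)
$\left(-5\right) 8 K{\left(-2,-5 \right)} = \left(-5\right) 8 \left(-2 - -10\right) = - 40 \left(-2 + 10\right) = \left(-40\right) 8 = -320$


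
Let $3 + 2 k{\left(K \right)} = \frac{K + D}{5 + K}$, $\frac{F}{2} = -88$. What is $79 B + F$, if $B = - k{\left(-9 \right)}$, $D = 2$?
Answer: $- \frac{1013}{8} \approx -126.63$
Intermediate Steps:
$F = -176$ ($F = 2 \left(-88\right) = -176$)
$k{\left(K \right)} = - \frac{3}{2} + \frac{2 + K}{2 \left(5 + K\right)}$ ($k{\left(K \right)} = - \frac{3}{2} + \frac{\left(K + 2\right) \frac{1}{5 + K}}{2} = - \frac{3}{2} + \frac{\left(2 + K\right) \frac{1}{5 + K}}{2} = - \frac{3}{2} + \frac{\frac{1}{5 + K} \left(2 + K\right)}{2} = - \frac{3}{2} + \frac{2 + K}{2 \left(5 + K\right)}$)
$B = \frac{5}{8}$ ($B = - \frac{- \frac{13}{2} - -9}{5 - 9} = - \frac{- \frac{13}{2} + 9}{-4} = - \frac{\left(-1\right) 5}{4 \cdot 2} = \left(-1\right) \left(- \frac{5}{8}\right) = \frac{5}{8} \approx 0.625$)
$79 B + F = 79 \cdot \frac{5}{8} - 176 = \frac{395}{8} - 176 = - \frac{1013}{8}$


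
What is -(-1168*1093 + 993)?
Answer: 1275631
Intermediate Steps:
-(-1168*1093 + 993) = -(-1276624 + 993) = -1*(-1275631) = 1275631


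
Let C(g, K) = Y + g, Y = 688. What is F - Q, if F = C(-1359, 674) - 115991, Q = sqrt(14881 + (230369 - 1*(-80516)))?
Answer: -116662 - sqrt(325766) ≈ -1.1723e+5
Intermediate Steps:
C(g, K) = 688 + g
Q = sqrt(325766) (Q = sqrt(14881 + (230369 + 80516)) = sqrt(14881 + 310885) = sqrt(325766) ≈ 570.76)
F = -116662 (F = (688 - 1359) - 115991 = -671 - 115991 = -116662)
F - Q = -116662 - sqrt(325766)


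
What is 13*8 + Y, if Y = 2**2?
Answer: 108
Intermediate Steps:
Y = 4
13*8 + Y = 13*8 + 4 = 104 + 4 = 108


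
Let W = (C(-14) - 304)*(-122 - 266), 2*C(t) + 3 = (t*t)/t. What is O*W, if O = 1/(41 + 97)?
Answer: 60625/69 ≈ 878.62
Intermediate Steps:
O = 1/138 ≈ 0.0072464
C(t) = -3/2 + t/2 (C(t) = -3/2 + ((t*t)/t)/2 = -3/2 + (t²/t)/2 = -3/2 + t/2)
W = 121250 (W = ((-3/2 + (½)*(-14)) - 304)*(-122 - 266) = ((-3/2 - 7) - 304)*(-388) = (-17/2 - 304)*(-388) = -625/2*(-388) = 121250)
O*W = (1/138)*121250 = 60625/69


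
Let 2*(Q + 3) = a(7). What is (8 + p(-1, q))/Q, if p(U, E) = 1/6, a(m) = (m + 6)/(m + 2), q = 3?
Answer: -147/41 ≈ -3.5854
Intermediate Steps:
a(m) = (6 + m)/(2 + m)
p(U, E) = ⅙
Q = -41/18 (Q = -3 + ((6 + 7)/(2 + 7))/2 = -3 + (13/9)/2 = -3 + ((⅑)*13)/2 = -3 + (½)*(13/9) = -3 + 13/18 = -41/18 ≈ -2.2778)
(8 + p(-1, q))/Q = (8 + ⅙)/(-41/18) = -18/41*49/6 = -147/41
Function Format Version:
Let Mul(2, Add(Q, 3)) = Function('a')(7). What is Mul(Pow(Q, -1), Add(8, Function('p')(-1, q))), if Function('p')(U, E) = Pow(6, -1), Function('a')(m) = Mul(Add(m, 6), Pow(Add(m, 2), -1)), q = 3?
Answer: Rational(-147, 41) ≈ -3.5854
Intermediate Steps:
Function('a')(m) = Mul(Pow(Add(2, m), -1), Add(6, m)) (Function('a')(m) = Mul(Add(6, m), Pow(Add(2, m), -1)) = Mul(Pow(Add(2, m), -1), Add(6, m)))
Function('p')(U, E) = Rational(1, 6)
Q = Rational(-41, 18) (Q = Add(-3, Mul(Rational(1, 2), Mul(Pow(Add(2, 7), -1), Add(6, 7)))) = Add(-3, Mul(Rational(1, 2), Mul(Pow(9, -1), 13))) = Add(-3, Mul(Rational(1, 2), Mul(Rational(1, 9), 13))) = Add(-3, Mul(Rational(1, 2), Rational(13, 9))) = Add(-3, Rational(13, 18)) = Rational(-41, 18) ≈ -2.2778)
Mul(Pow(Q, -1), Add(8, Function('p')(-1, q))) = Mul(Pow(Rational(-41, 18), -1), Add(8, Rational(1, 6))) = Mul(Rational(-18, 41), Rational(49, 6)) = Rational(-147, 41)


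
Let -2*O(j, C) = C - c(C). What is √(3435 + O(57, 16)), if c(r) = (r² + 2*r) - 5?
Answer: 3*√1586/2 ≈ 59.737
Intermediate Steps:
c(r) = -5 + r² + 2*r
O(j, C) = -5/2 + C/2 + C²/2 (O(j, C) = -(C - (-5 + C² + 2*C))/2 = -(C + (5 - C² - 2*C))/2 = -(5 - C - C²)/2 = -5/2 + C/2 + C²/2)
√(3435 + O(57, 16)) = √(3435 + (-5/2 + (½)*16 + (½)*16²)) = √(3435 + (-5/2 + 8 + (½)*256)) = √(3435 + (-5/2 + 8 + 128)) = √(3435 + 267/2) = √(7137/2) = 3*√1586/2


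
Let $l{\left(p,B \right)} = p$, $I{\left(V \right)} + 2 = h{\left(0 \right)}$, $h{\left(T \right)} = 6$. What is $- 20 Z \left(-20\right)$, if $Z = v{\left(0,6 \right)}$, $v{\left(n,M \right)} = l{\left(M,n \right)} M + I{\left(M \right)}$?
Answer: $16000$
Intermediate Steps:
$I{\left(V \right)} = 4$ ($I{\left(V \right)} = -2 + 6 = 4$)
$v{\left(n,M \right)} = 4 + M^{2}$ ($v{\left(n,M \right)} = M M + 4 = M^{2} + 4 = 4 + M^{2}$)
$Z = 40$ ($Z = 4 + 6^{2} = 4 + 36 = 40$)
$- 20 Z \left(-20\right) = \left(-20\right) 40 \left(-20\right) = \left(-800\right) \left(-20\right) = 16000$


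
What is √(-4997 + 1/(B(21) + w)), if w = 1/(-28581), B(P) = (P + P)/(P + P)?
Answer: I*√1020203676455/14290 ≈ 70.682*I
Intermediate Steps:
B(P) = 1 (B(P) = (2*P)/((2*P)) = (2*P)*(1/(2*P)) = 1)
w = -1/28581 ≈ -3.4988e-5
√(-4997 + 1/(B(21) + w)) = √(-4997 + 1/(1 - 1/28581)) = √(-4997 + 1/(28580/28581)) = √(-4997 + 28581/28580) = √(-142785679/28580) = I*√1020203676455/14290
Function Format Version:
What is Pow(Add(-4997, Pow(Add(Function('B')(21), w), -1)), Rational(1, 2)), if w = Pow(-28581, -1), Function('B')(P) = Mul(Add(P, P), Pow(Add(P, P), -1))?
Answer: Mul(Rational(1, 14290), I, Pow(1020203676455, Rational(1, 2))) ≈ Mul(70.682, I)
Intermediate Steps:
Function('B')(P) = 1 (Function('B')(P) = Mul(Mul(2, P), Pow(Mul(2, P), -1)) = Mul(Mul(2, P), Mul(Rational(1, 2), Pow(P, -1))) = 1)
w = Rational(-1, 28581) ≈ -3.4988e-5
Pow(Add(-4997, Pow(Add(Function('B')(21), w), -1)), Rational(1, 2)) = Pow(Add(-4997, Pow(Add(1, Rational(-1, 28581)), -1)), Rational(1, 2)) = Pow(Add(-4997, Pow(Rational(28580, 28581), -1)), Rational(1, 2)) = Pow(Add(-4997, Rational(28581, 28580)), Rational(1, 2)) = Pow(Rational(-142785679, 28580), Rational(1, 2)) = Mul(Rational(1, 14290), I, Pow(1020203676455, Rational(1, 2)))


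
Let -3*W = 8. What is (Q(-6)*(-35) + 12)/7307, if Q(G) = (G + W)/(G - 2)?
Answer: -311/87684 ≈ -0.0035468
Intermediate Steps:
W = -8/3 (W = -⅓*8 = -8/3 ≈ -2.6667)
Q(G) = (-8/3 + G)/(-2 + G) (Q(G) = (G - 8/3)/(G - 2) = (-8/3 + G)/(-2 + G))
(Q(-6)*(-35) + 12)/7307 = (((-8/3 - 6)/(-2 - 6))*(-35) + 12)/7307 = ((-26/3/(-8))*(-35) + 12)*(1/7307) = (-⅛*(-26/3)*(-35) + 12)*(1/7307) = ((13/12)*(-35) + 12)*(1/7307) = (-455/12 + 12)*(1/7307) = -311/12*1/7307 = -311/87684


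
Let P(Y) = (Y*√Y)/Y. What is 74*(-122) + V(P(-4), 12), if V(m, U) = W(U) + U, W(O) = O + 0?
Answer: -9004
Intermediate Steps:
P(Y) = √Y (P(Y) = Y^(3/2)/Y = √Y)
W(O) = O
V(m, U) = 2*U (V(m, U) = U + U = 2*U)
74*(-122) + V(P(-4), 12) = 74*(-122) + 2*12 = -9028 + 24 = -9004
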